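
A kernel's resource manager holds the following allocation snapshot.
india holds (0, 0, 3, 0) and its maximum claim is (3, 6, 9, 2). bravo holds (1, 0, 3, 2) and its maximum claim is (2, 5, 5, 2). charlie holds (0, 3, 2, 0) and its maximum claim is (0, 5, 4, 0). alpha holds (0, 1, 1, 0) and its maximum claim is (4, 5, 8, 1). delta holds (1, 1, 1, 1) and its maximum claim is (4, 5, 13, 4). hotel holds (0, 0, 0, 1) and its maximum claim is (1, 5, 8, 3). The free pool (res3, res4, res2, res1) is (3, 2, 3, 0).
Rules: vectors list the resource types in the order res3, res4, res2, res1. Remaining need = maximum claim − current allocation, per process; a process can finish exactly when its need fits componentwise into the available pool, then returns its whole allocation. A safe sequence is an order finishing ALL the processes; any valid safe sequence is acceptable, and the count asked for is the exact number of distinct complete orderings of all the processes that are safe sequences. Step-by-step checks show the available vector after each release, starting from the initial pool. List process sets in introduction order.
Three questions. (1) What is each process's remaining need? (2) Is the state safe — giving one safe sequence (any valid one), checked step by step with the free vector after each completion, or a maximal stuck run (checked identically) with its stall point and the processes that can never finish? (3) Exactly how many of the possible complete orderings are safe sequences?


(1) Need matrix, components ordered res3, res4, res2, res1:
  india: (3, 6, 6, 2)
  bravo: (1, 5, 2, 0)
  charlie: (0, 2, 2, 0)
  alpha: (4, 4, 7, 1)
  delta: (3, 4, 12, 3)
  hotel: (1, 5, 8, 2)
(2) SAFE. One safe sequence: charlie, bravo, hotel, alpha, india, delta.
Key observation: at charlie the run first touches a limit — (0, 2, 2, 0) against (3, 2, 3, 0), exact on a resource it actually requests.
Step-by-step check:
  pool = (3, 2, 3, 0)
  charlie: need (0, 2, 2, 0) fits (3, 2, 3, 0); releases (0, 3, 2, 0), pool now (3, 5, 5, 0)
  bravo: need (1, 5, 2, 0) fits (3, 5, 5, 0); releases (1, 0, 3, 2), pool now (4, 5, 8, 2)
  hotel: need (1, 5, 8, 2) fits (4, 5, 8, 2); releases (0, 0, 0, 1), pool now (4, 5, 8, 3)
  alpha: need (4, 4, 7, 1) fits (4, 5, 8, 3); releases (0, 1, 1, 0), pool now (4, 6, 9, 3)
  india: need (3, 6, 6, 2) fits (4, 6, 9, 3); releases (0, 0, 3, 0), pool now (4, 6, 12, 3)
  delta: need (3, 4, 12, 3) fits (4, 6, 12, 3); releases (1, 1, 1, 1), pool now (5, 7, 13, 4)
(3) Exactly 3 of the possible complete orderings are safe sequences.


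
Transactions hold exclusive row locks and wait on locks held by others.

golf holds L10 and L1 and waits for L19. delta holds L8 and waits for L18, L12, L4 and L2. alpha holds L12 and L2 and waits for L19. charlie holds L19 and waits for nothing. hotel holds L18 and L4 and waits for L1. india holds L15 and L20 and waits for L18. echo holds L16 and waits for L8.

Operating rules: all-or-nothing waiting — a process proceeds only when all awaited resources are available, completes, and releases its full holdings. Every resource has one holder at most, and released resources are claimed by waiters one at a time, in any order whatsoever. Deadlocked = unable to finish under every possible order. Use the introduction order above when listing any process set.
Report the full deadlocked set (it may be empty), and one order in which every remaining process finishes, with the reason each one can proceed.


No process is deadlocked.
Key observation: all waits point, directly or indirectly, at processes that can finish, so nothing is permanently blocked.
The rest can finish in the order charlie, alpha, golf, hotel, delta, echo, india.
Check, step by step:
  run charlie (it waits on nothing); releases L19
  alpha waits on L19 — all released -> runs and releases L12 and L2
  golf waits on L19 — all released -> runs and releases L10 and L1
  hotel waits on L1 — all released -> runs and releases L18 and L4
  delta waits on L18, L12, L4 and L2 — all released -> runs and releases L8
  echo waits on L8 — all released -> runs and releases L16
  india waits on L18 — all released -> runs and releases L15 and L20


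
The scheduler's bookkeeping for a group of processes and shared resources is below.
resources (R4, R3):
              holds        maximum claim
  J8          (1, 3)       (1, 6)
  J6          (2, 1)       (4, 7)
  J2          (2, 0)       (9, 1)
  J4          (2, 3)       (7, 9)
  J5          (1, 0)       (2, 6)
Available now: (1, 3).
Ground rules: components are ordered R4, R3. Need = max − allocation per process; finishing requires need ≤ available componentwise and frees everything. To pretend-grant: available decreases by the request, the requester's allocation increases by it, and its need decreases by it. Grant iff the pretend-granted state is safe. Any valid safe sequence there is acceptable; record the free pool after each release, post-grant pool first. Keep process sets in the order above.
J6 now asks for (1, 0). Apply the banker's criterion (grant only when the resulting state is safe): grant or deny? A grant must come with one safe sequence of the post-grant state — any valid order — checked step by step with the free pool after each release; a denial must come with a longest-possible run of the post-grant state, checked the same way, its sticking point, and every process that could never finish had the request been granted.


GRANT — the state after the grant stays safe, e.g. via J8, J6, J5, J4, J2.
Key observation: (0, 3) free after granting still covers J8 first, and each release covers the next.
Step-by-step check of the post-grant state:
  pool = (0, 3)
  J8: need (0, 3) fits (0, 3); releases (1, 3), pool now (1, 6)
  J6: need (1, 6) fits (1, 6); releases (3, 1), pool now (4, 7)
  J5: need (1, 6) fits (4, 7); releases (1, 0), pool now (5, 7)
  J4: need (5, 6) fits (5, 7); releases (2, 3), pool now (7, 10)
  J2: need (7, 1) fits (7, 10); releases (2, 0), pool now (9, 10)


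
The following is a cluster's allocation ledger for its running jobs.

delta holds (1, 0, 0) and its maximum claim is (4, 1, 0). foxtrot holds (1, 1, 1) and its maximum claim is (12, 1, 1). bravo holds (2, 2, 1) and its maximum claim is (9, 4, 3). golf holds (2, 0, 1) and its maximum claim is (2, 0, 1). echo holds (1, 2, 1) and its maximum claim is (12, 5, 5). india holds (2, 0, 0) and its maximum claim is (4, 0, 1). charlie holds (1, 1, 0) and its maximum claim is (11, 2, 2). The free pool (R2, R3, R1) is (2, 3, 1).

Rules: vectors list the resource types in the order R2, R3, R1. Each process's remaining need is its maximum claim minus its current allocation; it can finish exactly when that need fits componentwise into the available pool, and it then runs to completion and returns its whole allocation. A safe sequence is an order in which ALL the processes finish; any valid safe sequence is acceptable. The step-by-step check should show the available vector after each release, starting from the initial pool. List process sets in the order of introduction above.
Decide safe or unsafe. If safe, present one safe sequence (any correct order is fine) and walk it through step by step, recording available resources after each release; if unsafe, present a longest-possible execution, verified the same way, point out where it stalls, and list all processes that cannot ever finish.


UNSAFE — no complete ordering exists.
Key observation: even finishing india, golf, delta, bravo leaves just (9, 5, 3) free — too little R2 for any of the remaining processes.
Going as far as possible: india, golf, delta, bravo; after that, nothing fits. Verifying each step:
  pool = (2, 3, 1)
  india needs (2, 0, 1) <= (2, 3, 1) -> finishes; pool += (2, 0, 0) = (4, 3, 1)
  golf needs (0, 0, 0) <= (4, 3, 1) -> finishes; pool += (2, 0, 1) = (6, 3, 2)
  delta needs (3, 1, 0) <= (6, 3, 2) -> finishes; pool += (1, 0, 0) = (7, 3, 2)
  bravo needs (7, 2, 2) <= (7, 3, 2) -> finishes; pool += (2, 2, 1) = (9, 5, 3)
  foxtrot still needs (11, 0, 0) but only (9, 5, 3) is free — short on R2
  echo still needs (11, 3, 4) but only (9, 5, 3) is free — short on R2 and R1
  charlie still needs (10, 1, 2) but only (9, 5, 3) is free — short on R2
Permanently blocked: foxtrot, echo and charlie.


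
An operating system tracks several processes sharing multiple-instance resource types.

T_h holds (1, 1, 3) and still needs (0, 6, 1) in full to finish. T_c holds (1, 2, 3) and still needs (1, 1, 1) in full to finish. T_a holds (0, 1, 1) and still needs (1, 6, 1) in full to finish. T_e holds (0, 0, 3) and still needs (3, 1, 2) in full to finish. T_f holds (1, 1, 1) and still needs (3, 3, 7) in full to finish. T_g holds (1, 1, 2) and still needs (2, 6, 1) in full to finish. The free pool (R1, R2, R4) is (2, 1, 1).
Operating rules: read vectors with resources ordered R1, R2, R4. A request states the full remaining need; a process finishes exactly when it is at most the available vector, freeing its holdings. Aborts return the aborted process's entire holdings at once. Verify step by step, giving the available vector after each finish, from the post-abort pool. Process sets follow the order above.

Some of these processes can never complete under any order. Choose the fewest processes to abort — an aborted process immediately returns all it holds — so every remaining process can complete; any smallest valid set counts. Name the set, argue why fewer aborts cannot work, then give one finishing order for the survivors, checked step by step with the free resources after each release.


Abort T_h and T_g.
Key observation: T_a could never have finished before the abort; with (2, 2, 5) returned by T_h and T_g, it fits at step 4.
No one abort is enough; case by case: T_h alone leaves T_a blocked (short on R2); T_c alone leaves T_h blocked (short on R2); T_a alone leaves T_h blocked (short on R2); T_e alone leaves T_h blocked (short on R2); T_f alone leaves T_h blocked (short on R2); T_g alone leaves T_h blocked (short on R2).
The survivors complete as T_c, T_f, T_e, T_a. Check, step by step (starting from the post-abort pool):
  pool = (4, 3, 6)
  run T_c (needs (1, 1, 1), free (4, 3, 6)); after release of (1, 2, 3) the pool is (5, 5, 9)
  run T_f (needs (3, 3, 7), free (5, 5, 9)); after release of (1, 1, 1) the pool is (6, 6, 10)
  run T_e (needs (3, 1, 2), free (6, 6, 10)); after release of (0, 0, 3) the pool is (6, 6, 13)
  run T_a (needs (1, 6, 1), free (6, 6, 13)); after release of (0, 1, 1) the pool is (6, 7, 14)


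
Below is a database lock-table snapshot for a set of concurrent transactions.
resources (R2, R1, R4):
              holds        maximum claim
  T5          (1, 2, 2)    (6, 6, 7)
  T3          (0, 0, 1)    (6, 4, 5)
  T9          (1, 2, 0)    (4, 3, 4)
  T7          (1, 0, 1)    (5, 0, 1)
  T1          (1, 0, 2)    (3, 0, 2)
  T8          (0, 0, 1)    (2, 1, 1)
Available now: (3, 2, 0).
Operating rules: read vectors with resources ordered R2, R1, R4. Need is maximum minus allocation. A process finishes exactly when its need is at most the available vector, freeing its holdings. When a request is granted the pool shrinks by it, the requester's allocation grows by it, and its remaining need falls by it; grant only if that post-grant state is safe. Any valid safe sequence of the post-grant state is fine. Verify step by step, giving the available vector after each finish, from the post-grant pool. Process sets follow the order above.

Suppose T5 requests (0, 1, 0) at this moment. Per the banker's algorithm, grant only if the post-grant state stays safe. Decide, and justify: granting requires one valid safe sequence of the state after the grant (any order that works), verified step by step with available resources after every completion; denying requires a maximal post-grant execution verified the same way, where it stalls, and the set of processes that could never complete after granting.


DENY: after the grant no complete ordering would exist.
Key observation: after T8, T1, T7, T9 the pool peaks at (6, 3, 4), and each blocked process is short somewhere: T5 on R4; T3 on R1.
On the post-grant state, T8, T1, T7, T9 is a maximal run — nothing extends it. Walking it through:
  pool = (3, 1, 0)
  run T8 (needs (2, 1, 0), free (3, 1, 0)); after release of (0, 0, 1) the pool is (3, 1, 1)
  run T1 (needs (2, 0, 0), free (3, 1, 1)); after release of (1, 0, 2) the pool is (4, 1, 3)
  run T7 (needs (4, 0, 0), free (4, 1, 3)); after release of (1, 0, 1) the pool is (5, 1, 4)
  run T9 (needs (3, 1, 4), free (5, 1, 4)); after release of (1, 2, 0) the pool is (6, 3, 4)
  blocked: T5 wants (5, 3, 5), pool (6, 3, 4) — not enough R4
  blocked: T3 wants (6, 4, 4), pool (6, 3, 4) — not enough R1
Had the request been granted, T5 and T3 could never finish.


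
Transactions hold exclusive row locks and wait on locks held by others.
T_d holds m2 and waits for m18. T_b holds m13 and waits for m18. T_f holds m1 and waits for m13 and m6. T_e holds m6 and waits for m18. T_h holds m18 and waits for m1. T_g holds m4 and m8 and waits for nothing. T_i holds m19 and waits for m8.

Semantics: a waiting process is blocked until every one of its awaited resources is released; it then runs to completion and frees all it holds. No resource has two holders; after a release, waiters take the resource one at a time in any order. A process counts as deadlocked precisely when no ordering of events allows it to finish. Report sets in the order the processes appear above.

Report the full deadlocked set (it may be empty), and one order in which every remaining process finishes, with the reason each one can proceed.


Deadlocked: T_d, T_b, T_f, T_e and T_h.
Key observation: the knot is the closed ring of waits T_h -> T_f -> T_b -> T_h; T_e is caught in further circular waits and T_d waits into the deadlock from upstream.
The rest can finish in the order T_g, T_i.
Walking it through:
  T_g waits on nothing -> runs at once and releases m4 and m8
  T_i: everything it awaited (m8) is free; runs, freeing m19


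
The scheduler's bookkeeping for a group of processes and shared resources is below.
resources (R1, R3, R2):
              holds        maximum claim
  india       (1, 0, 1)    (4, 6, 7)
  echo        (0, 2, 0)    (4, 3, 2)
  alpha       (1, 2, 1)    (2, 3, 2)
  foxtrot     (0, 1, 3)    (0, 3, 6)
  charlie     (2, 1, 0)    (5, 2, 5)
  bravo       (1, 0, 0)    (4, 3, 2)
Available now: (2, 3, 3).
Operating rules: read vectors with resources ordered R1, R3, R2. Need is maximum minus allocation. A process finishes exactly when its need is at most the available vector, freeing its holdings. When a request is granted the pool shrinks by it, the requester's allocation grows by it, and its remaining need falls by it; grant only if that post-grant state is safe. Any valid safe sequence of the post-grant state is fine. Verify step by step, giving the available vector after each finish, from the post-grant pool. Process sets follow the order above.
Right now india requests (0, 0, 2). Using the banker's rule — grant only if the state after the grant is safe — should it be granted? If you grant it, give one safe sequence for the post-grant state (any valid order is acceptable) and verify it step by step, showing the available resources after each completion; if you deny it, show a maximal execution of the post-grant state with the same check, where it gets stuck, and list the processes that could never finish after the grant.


DENY — the pretend-granted state is unsafe.
Key observation: even finishing alpha, bravo, echo leaves just (4, 7, 2) free — too little R2 for any of the remaining processes.
Pretend the grant happened; the run alpha, bravo, echo goes as far as possible. Verifying each step:
  pool = (2, 3, 1)
  alpha needs (1, 1, 1) <= (2, 3, 1) -> finishes; pool += (1, 2, 1) = (3, 5, 2)
  bravo needs (3, 3, 2) <= (3, 5, 2) -> finishes; pool += (1, 0, 0) = (4, 5, 2)
  echo needs (4, 1, 2) <= (4, 5, 2) -> finishes; pool += (0, 2, 0) = (4, 7, 2)
  india cannot run: need (3, 6, 4) vs free (4, 7, 2) (insufficient R2)
  foxtrot cannot run: need (0, 2, 3) vs free (4, 7, 2) (insufficient R2)
  charlie cannot run: need (3, 1, 5) vs free (4, 7, 2) (insufficient R2)
Processes that could never finish after the grant: india, foxtrot and charlie.


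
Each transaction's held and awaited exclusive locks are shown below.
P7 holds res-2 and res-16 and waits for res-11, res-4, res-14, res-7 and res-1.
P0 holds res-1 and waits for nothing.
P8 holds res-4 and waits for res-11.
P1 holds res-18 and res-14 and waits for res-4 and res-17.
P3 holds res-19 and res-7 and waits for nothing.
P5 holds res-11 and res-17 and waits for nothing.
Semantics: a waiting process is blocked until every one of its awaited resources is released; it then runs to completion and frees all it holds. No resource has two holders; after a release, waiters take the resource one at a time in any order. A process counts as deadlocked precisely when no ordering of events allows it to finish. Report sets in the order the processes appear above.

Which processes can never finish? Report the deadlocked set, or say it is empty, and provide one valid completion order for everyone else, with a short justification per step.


The deadlocked set is empty.
Key observation: the wait relation is loop-free; peeling off processes with no waits unwinds the whole state.
A valid finishing order for the others: P0, P5, P3, P8, P1, P7.
Step-by-step check:
  P0 waits on nothing -> runs at once and releases res-1
  P5 waits on nothing -> runs at once and releases res-11 and res-17
  P3 waits on nothing -> runs at once and releases res-19 and res-7
  P8: everything it awaited (res-11) is free; runs, freeing res-4
  P1: everything it awaited (res-4 and res-17) is free; runs, freeing res-18 and res-14
  P7: everything it awaited (res-11, res-4, res-14, res-7 and res-1) is free; runs, freeing res-2 and res-16


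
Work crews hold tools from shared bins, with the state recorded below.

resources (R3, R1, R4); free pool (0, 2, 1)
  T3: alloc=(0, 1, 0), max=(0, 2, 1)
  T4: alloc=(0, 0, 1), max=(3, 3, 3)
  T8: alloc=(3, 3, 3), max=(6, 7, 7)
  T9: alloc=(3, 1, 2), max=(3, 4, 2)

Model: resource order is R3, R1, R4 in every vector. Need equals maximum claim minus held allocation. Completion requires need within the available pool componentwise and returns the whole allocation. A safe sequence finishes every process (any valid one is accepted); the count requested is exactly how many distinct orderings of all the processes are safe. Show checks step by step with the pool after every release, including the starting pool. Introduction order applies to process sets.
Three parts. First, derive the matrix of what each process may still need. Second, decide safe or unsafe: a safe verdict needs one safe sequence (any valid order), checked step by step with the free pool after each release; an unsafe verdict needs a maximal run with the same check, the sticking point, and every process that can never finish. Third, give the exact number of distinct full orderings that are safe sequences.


(1) Remaining need (order R3, R1, R4):
  T3: (0, 1, 1)
  T4: (3, 3, 2)
  T8: (3, 4, 4)
  T9: (0, 3, 0)
(2) SAFE. One safe sequence: T3, T9, T4, T8.
Key observation: the order's first zero-slack moment is T3 ((0, 1, 1) needed, (0, 2, 1) free — a requested resource with nothing to spare).
Verifying each step:
  pool = (0, 2, 1)
  run T3 (needs (0, 1, 1), free (0, 2, 1)); after release of (0, 1, 0) the pool is (0, 3, 1)
  run T9 (needs (0, 3, 0), free (0, 3, 1)); after release of (3, 1, 2) the pool is (3, 4, 3)
  run T4 (needs (3, 3, 2), free (3, 4, 3)); after release of (0, 0, 1) the pool is (3, 4, 4)
  run T8 (needs (3, 4, 4), free (3, 4, 4)); after release of (3, 3, 3) the pool is (6, 7, 7)
(3) Precisely 1 of the possible complete orderings is a safe sequence.


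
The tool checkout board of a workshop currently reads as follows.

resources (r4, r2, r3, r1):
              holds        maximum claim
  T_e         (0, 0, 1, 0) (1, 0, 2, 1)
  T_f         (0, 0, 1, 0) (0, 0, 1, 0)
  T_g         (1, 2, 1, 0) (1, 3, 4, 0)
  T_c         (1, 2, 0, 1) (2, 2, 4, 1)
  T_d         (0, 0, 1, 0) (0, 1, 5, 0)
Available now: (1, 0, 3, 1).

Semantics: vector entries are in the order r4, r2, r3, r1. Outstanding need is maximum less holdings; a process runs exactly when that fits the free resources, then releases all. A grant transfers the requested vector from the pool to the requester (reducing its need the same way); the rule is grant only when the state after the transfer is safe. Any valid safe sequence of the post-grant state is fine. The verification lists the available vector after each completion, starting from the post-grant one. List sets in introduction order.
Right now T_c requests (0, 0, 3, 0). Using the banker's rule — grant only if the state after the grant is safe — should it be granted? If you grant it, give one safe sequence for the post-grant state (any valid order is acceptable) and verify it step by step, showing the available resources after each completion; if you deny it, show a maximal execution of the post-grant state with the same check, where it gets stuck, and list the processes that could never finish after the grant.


GRANT: granting preserves safety; a valid post-grant sequence is T_f, T_c, T_e, T_d, T_g.
Key observation: (1, 0, 0, 1) free after granting still covers T_f first, and each release covers the next.
Check on the post-grant state, step by step:
  pool = (1, 0, 0, 1)
  run T_f (needs (0, 0, 0, 0), free (1, 0, 0, 1)); after release of (0, 0, 1, 0) the pool is (1, 0, 1, 1)
  run T_c (needs (1, 0, 1, 0), free (1, 0, 1, 1)); after release of (1, 2, 3, 1) the pool is (2, 2, 4, 2)
  run T_e (needs (1, 0, 1, 1), free (2, 2, 4, 2)); after release of (0, 0, 1, 0) the pool is (2, 2, 5, 2)
  run T_d (needs (0, 1, 4, 0), free (2, 2, 5, 2)); after release of (0, 0, 1, 0) the pool is (2, 2, 6, 2)
  run T_g (needs (0, 1, 3, 0), free (2, 2, 6, 2)); after release of (1, 2, 1, 0) the pool is (3, 4, 7, 2)


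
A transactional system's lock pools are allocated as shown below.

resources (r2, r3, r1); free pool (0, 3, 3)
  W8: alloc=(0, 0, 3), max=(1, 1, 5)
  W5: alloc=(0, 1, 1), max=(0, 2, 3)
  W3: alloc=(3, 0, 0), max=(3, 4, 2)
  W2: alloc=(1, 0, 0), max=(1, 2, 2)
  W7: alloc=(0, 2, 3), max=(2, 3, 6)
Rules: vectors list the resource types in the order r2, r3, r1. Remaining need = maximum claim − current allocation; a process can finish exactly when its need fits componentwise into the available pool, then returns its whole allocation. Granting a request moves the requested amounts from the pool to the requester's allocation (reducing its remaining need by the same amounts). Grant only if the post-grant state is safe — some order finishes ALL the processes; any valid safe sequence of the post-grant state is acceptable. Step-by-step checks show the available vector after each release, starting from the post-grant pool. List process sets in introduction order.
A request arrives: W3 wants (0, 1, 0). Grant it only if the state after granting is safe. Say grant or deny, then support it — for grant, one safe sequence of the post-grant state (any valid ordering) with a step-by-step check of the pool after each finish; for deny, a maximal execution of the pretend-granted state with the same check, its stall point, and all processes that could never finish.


GRANT: granting preserves safety; a valid post-grant sequence is W5, W3, W2, W8, W7.
Key observation: (0, 2, 3) free after granting still covers W5 first, and each release covers the next.
Verifying the post-grant state step by step:
  pool = (0, 2, 3)
  W5: need (0, 1, 2) fits (0, 2, 3); releases (0, 1, 1), pool now (0, 3, 4)
  W3: need (0, 3, 2) fits (0, 3, 4); releases (3, 1, 0), pool now (3, 4, 4)
  W2: need (0, 2, 2) fits (3, 4, 4); releases (1, 0, 0), pool now (4, 4, 4)
  W8: need (1, 1, 2) fits (4, 4, 4); releases (0, 0, 3), pool now (4, 4, 7)
  W7: need (2, 1, 3) fits (4, 4, 7); releases (0, 2, 3), pool now (4, 6, 10)


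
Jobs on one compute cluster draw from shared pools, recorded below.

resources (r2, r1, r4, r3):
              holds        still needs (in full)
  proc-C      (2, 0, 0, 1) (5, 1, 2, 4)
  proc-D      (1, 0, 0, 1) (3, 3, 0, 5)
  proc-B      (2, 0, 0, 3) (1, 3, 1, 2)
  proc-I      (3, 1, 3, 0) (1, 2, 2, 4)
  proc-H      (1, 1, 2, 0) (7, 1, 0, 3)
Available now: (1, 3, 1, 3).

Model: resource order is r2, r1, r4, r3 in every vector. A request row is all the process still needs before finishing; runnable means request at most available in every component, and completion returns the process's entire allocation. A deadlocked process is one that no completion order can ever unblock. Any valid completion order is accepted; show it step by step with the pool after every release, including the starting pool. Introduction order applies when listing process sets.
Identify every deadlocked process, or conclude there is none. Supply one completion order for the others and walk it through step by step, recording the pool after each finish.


Deadlocked: proc-C, proc-I and proc-H.
Key observation: after proc-B, proc-D the pool peaks at (4, 3, 1, 7), and each blocked process is short somewhere: proc-C on r2, r4; proc-I on r4; proc-H on r2.
A valid finishing order for the others: proc-B, proc-D. Walking it through:
  pool = (1, 3, 1, 3)
  proc-B needs (1, 3, 1, 2) <= (1, 3, 1, 3) -> finishes; pool += (2, 0, 0, 3) = (3, 3, 1, 6)
  proc-D needs (3, 3, 0, 5) <= (3, 3, 1, 6) -> finishes; pool += (1, 0, 0, 1) = (4, 3, 1, 7)
None of the blocked processes ever fits:
  proc-C cannot run: need (5, 1, 2, 4) vs free (4, 3, 1, 7) (insufficient r2 and r4)
  proc-I cannot run: need (1, 2, 2, 4) vs free (4, 3, 1, 7) (insufficient r4)
  proc-H cannot run: need (7, 1, 0, 3) vs free (4, 3, 1, 7) (insufficient r2)


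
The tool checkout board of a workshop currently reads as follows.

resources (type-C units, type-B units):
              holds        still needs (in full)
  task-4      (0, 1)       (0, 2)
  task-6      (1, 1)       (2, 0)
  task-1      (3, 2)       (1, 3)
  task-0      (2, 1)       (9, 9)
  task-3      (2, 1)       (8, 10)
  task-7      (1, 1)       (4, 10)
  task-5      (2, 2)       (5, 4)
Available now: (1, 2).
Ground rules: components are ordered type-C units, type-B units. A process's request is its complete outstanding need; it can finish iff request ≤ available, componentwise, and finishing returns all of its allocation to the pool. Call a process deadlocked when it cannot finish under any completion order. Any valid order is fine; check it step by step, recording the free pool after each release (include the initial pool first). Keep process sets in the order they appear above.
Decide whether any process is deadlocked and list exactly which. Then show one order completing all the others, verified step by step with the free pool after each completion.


Deadlocked: task-0, task-3 and task-7.
Key observation: type-B units is the bottleneck — with task-4, task-1, task-6, task-5 done the pool holds (7, 8), short of every remaining need.
A valid finishing order for the others: task-4, task-1, task-6, task-5. Verifying each step:
  pool = (1, 2)
  run task-4 (needs (0, 2), free (1, 2)); after release of (0, 1) the pool is (1, 3)
  run task-1 (needs (1, 3), free (1, 3)); after release of (3, 2) the pool is (4, 5)
  run task-6 (needs (2, 0), free (4, 5)); after release of (1, 1) the pool is (5, 6)
  run task-5 (needs (5, 4), free (5, 6)); after release of (2, 2) the pool is (7, 8)
None of the blocked processes ever fits:
  task-0 cannot run: need (9, 9) vs free (7, 8) (insufficient type-C units and type-B units)
  task-3 cannot run: need (8, 10) vs free (7, 8) (insufficient type-C units and type-B units)
  task-7 cannot run: need (4, 10) vs free (7, 8) (insufficient type-B units)


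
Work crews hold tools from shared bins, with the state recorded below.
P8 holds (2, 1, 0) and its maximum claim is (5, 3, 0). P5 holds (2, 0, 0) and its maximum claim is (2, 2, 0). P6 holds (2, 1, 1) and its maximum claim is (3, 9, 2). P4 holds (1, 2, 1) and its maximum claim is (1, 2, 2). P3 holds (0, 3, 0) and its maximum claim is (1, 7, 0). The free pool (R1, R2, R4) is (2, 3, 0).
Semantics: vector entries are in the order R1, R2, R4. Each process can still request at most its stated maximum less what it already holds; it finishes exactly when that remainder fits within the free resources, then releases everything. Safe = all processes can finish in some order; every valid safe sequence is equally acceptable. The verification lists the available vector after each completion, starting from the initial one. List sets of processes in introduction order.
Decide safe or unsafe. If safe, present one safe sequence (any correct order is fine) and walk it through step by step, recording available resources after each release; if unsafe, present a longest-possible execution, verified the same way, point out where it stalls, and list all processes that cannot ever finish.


UNSAFE — no complete ordering exists.
Key observation: P5, P8, P3 can finish, but then (6, 7, 0) is all there is, and the blocked group's R4 demands exceed it.
The run P5, P8, P3 cannot be extended any further. Verifying each step:
  pool = (2, 3, 0)
  P5 needs (0, 2, 0) <= (2, 3, 0) -> finishes; pool += (2, 0, 0) = (4, 3, 0)
  P8 needs (3, 2, 0) <= (4, 3, 0) -> finishes; pool += (2, 1, 0) = (6, 4, 0)
  P3 needs (1, 4, 0) <= (6, 4, 0) -> finishes; pool += (0, 3, 0) = (6, 7, 0)
  P6 still needs (1, 8, 1) but only (6, 7, 0) is free — short on R2 and R4
  P4 still needs (0, 0, 1) but only (6, 7, 0) is free — short on R4
Permanently blocked: P6 and P4.


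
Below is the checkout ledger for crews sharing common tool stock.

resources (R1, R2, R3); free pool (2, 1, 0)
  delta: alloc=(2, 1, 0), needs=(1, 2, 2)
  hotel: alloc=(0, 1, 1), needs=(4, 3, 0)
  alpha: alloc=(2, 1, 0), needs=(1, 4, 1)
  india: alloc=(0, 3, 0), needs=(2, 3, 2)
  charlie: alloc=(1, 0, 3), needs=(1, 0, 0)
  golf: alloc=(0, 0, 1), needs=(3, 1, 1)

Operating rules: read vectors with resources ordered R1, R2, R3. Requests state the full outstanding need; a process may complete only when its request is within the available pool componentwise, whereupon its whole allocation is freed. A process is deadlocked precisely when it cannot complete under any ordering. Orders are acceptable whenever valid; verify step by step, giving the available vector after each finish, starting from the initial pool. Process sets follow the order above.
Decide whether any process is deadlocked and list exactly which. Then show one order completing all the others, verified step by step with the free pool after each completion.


The deadlocked set is delta, hotel, alpha and india.
Key observation: once charlie, golf finish, the pool peaks at (3, 1, 4) — and every remaining process still needs more R2 than that.
A valid finishing order for the others: charlie, golf. Walking it through:
  pool = (2, 1, 0)
  run charlie (needs (1, 0, 0), free (2, 1, 0)); after release of (1, 0, 3) the pool is (3, 1, 3)
  run golf (needs (3, 1, 1), free (3, 1, 3)); after release of (0, 0, 1) the pool is (3, 1, 4)
The blocked processes can never fit:
  delta still needs (1, 2, 2) but only (3, 1, 4) is free — short on R2
  hotel still needs (4, 3, 0) but only (3, 1, 4) is free — short on R1 and R2
  alpha still needs (1, 4, 1) but only (3, 1, 4) is free — short on R2
  india still needs (2, 3, 2) but only (3, 1, 4) is free — short on R2


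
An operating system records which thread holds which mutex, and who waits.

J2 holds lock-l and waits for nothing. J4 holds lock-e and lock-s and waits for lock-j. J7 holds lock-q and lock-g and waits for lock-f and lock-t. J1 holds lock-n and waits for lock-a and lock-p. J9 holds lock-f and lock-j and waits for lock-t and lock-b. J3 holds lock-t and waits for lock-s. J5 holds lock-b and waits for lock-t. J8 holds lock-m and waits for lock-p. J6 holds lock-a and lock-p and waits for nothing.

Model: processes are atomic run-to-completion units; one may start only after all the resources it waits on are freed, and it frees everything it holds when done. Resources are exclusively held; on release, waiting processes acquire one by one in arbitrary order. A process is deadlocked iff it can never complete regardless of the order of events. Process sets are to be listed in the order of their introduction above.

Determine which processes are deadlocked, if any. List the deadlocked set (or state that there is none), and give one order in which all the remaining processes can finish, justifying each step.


Deadlocked set: J4, J7, J9, J3 and J5.
Key observation: along J4 -> J9 -> J3 -> J4, each member waits on what the next one holds — a deadlock; J5 is caught in further circular waits and J7 waits into the deadlock from upstream.
One completion order for the rest: J6, J1, J8, J2.
Check, step by step:
  run J6 (it waits on nothing); releases lock-a and lock-p
  J1: everything it awaited (lock-a and lock-p) is free; runs, freeing lock-n
  J8: everything it awaited (lock-p) is free; runs, freeing lock-m
  run J2 (it waits on nothing); releases lock-l


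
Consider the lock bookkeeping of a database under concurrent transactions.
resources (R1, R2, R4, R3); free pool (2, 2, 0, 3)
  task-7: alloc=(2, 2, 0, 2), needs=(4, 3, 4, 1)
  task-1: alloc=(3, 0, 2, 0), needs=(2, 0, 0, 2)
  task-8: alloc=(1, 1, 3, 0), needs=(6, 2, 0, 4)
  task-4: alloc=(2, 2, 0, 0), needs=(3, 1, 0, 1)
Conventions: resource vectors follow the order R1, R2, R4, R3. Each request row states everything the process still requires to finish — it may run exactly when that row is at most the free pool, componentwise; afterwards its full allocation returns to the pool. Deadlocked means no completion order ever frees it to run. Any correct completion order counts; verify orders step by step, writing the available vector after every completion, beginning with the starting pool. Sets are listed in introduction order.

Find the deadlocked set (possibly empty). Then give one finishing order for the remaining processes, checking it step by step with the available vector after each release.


The deadlocked set is task-7 and task-8.
Key observation: after task-1, task-4 the pool peaks at (7, 4, 2, 3), and each blocked process is short somewhere: task-7 on R4; task-8 on R3.
One completion order for the rest: task-1, task-4. Check, step by step:
  pool = (2, 2, 0, 3)
  task-1: need (2, 0, 0, 2) fits (2, 2, 0, 3); releases (3, 0, 2, 0), pool now (5, 2, 2, 3)
  task-4: need (3, 1, 0, 1) fits (5, 2, 2, 3); releases (2, 2, 0, 0), pool now (7, 4, 2, 3)
The blocked processes can never fit:
  task-7 cannot run: need (4, 3, 4, 1) vs free (7, 4, 2, 3) (insufficient R4)
  task-8 cannot run: need (6, 2, 0, 4) vs free (7, 4, 2, 3) (insufficient R3)


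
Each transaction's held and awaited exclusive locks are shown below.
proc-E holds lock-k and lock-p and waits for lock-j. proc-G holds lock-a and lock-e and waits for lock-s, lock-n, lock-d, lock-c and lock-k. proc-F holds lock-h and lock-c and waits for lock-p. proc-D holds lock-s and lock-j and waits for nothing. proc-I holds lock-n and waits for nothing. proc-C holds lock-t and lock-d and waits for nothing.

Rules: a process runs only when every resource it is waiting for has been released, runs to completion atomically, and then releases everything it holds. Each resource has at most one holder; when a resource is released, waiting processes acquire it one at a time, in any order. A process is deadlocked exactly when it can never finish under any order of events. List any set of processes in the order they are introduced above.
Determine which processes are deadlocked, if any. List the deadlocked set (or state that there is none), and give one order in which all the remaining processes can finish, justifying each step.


Nothing here is deadlocked.
Key observation: the wait relation is loop-free; peeling off processes with no waits unwinds the whole state.
One completion order for the rest: proc-D, proc-I, proc-E, proc-F, proc-C, proc-G.
Check, step by step:
  run proc-D (it waits on nothing); releases lock-s and lock-j
  run proc-I (it waits on nothing); releases lock-n
  run proc-E (all its waits — lock-j — are resolved); releases lock-k and lock-p
  run proc-F (all its waits — lock-p — are resolved); releases lock-h and lock-c
  run proc-C (it waits on nothing); releases lock-t and lock-d
  run proc-G (all its waits — lock-s, lock-n, lock-d, lock-c and lock-k — are resolved); releases lock-a and lock-e


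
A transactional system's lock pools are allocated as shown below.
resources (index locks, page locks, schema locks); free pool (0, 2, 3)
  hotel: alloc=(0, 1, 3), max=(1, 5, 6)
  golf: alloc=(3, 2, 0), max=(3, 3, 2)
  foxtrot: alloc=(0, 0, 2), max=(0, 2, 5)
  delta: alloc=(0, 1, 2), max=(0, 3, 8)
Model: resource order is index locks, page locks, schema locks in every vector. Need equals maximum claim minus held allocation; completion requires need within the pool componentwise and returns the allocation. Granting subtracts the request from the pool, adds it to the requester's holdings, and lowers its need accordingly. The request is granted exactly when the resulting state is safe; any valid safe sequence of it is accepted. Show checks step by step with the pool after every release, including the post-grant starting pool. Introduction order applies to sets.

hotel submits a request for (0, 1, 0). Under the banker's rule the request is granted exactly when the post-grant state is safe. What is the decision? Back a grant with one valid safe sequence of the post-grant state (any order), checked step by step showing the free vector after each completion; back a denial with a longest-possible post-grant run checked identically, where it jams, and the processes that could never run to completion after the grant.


GRANT — the state after the grant stays safe, e.g. via golf, foxtrot, hotel, delta.
Key observation: the transfer keeps a workable pool ((0, 1, 3)); golf starts the safe sequence.
Check on the post-grant state, step by step:
  pool = (0, 1, 3)
  golf needs (0, 1, 2) <= (0, 1, 3) -> finishes; pool += (3, 2, 0) = (3, 3, 3)
  foxtrot needs (0, 2, 3) <= (3, 3, 3) -> finishes; pool += (0, 0, 2) = (3, 3, 5)
  hotel needs (1, 3, 3) <= (3, 3, 5) -> finishes; pool += (0, 2, 3) = (3, 5, 8)
  delta needs (0, 2, 6) <= (3, 5, 8) -> finishes; pool += (0, 1, 2) = (3, 6, 10)


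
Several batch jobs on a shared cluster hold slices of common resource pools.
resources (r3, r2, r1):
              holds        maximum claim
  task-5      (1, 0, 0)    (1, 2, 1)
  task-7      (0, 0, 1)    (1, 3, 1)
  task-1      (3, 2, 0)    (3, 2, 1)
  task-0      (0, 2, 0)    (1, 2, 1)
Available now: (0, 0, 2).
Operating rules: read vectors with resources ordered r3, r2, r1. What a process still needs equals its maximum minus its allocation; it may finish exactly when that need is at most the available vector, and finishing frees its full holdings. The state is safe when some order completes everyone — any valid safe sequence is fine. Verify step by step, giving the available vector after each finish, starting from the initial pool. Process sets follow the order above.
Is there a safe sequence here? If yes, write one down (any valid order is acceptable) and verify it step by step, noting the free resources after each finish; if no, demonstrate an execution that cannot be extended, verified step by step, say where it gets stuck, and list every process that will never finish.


SAFE. One safe sequence: task-1, task-0, task-5, task-7.
Key observation: nothing binds to the last unit here — the tightest requested-resource margin is 1, first seen at task-1 ((0, 0, 1) against (0, 0, 2)).
Verifying each step:
  pool = (0, 0, 2)
  run task-1 (needs (0, 0, 1), free (0, 0, 2)); after release of (3, 2, 0) the pool is (3, 2, 2)
  run task-0 (needs (1, 0, 1), free (3, 2, 2)); after release of (0, 2, 0) the pool is (3, 4, 2)
  run task-5 (needs (0, 2, 1), free (3, 4, 2)); after release of (1, 0, 0) the pool is (4, 4, 2)
  run task-7 (needs (1, 3, 0), free (4, 4, 2)); after release of (0, 0, 1) the pool is (4, 4, 3)


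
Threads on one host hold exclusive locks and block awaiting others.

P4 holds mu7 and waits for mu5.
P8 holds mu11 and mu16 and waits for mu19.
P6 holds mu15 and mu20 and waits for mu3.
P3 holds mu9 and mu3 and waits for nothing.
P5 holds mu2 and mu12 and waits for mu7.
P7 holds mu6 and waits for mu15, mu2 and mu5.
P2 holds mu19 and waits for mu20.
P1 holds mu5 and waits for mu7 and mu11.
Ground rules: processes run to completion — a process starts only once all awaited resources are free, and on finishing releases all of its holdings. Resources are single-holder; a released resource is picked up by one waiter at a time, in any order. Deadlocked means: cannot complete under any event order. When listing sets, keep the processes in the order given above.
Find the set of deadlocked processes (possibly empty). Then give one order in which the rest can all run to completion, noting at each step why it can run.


The deadlocked set is P4, P5, P7 and P1.
Key observation: the wait chain closes on itself along P4 -> P1 -> P4; P5 and P7 wait into the deadlock from upstream.
A valid finishing order for the others: P3, P6, P2, P8.
Step-by-step check:
  P3: no waits; runs immediately, freeing mu9 and mu3
  run P6 (all its waits — mu3 — are resolved); releases mu15 and mu20
  run P2 (all its waits — mu20 — are resolved); releases mu19
  run P8 (all its waits — mu19 — are resolved); releases mu11 and mu16
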